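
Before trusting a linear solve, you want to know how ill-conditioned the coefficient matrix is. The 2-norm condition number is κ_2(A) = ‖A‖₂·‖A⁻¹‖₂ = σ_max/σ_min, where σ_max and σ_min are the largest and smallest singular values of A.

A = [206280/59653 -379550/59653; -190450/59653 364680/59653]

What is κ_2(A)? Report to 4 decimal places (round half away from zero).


121.0000

AᵀA = [93724900/4231249 -175680000/4231249; -175680000/4231249 329428900/4231249]; tr = 1464200/14641, det = 10000/14641
eigenvalues of AᵀA: λ = (tr ± √(tr²−4·det))/2 = 100, 100/14641
κ_2(A) = √(λ_max/λ_min) = √(100 / (100/14641)) = 121.0000


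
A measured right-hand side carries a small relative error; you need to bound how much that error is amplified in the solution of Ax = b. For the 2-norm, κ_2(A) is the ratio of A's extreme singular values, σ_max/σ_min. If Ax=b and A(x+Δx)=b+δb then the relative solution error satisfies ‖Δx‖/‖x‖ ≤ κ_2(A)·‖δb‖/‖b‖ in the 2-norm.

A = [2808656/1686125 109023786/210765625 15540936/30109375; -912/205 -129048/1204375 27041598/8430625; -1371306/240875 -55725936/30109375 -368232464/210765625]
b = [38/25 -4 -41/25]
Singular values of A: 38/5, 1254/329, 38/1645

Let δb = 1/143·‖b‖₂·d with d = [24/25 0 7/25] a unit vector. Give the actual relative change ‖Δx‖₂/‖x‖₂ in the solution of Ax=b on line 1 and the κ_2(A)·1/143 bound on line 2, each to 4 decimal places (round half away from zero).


0.0320
2.3007

σ_max = 38/5, σ_min = 38/1645
condition number: (38/5) ÷ (38/1645) = 329.0000
worst-case relative error ≤ 329.0000 × 1/143 = 2.3007
solve Ax = b  →  x = [10.0160 -40.5803 11.2893]
‖b‖₂ = 4.5826 and ‖x‖₂ = 43.2959
Δx = A⁻¹·δb where δb = 1/143·4.5826·d; ‖Δx‖ = 1.3873
realised ‖Δx‖/‖x‖ = 0.0320
so the bound overstates the realised error by a factor of ≈ 71.8043 (computed from the unrounded values)


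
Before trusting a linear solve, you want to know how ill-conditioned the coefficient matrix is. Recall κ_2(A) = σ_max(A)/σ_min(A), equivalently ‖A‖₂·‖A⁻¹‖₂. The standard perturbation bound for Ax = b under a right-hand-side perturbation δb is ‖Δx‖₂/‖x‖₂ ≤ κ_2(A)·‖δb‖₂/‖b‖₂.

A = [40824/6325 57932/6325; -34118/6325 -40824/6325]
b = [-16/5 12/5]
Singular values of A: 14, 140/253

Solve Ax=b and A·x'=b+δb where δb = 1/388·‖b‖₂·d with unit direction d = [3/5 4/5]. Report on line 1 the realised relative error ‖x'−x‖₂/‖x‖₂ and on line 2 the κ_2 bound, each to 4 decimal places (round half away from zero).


largest singular value 14, smallest 140/253
κ = σ_max/σ_min = 14/(140/253) = 25.3000
worst-case relative error ≤ 25.3000 × 1/388 = 0.0652
solve Ax = b  →  x = [-0.1714 -0.2286]
‖b‖ = 4.0000, ‖x‖ = 0.2857
with δb = [0.0062 0.0082], A·Δx = δb → ‖Δx‖ = 0.0186
dividing the unrounded norms, ‖Δx‖/‖x‖ = 0.0652
realised/bound = 1 exactly: the bound is attained for this b and d

0.0652
0.0652


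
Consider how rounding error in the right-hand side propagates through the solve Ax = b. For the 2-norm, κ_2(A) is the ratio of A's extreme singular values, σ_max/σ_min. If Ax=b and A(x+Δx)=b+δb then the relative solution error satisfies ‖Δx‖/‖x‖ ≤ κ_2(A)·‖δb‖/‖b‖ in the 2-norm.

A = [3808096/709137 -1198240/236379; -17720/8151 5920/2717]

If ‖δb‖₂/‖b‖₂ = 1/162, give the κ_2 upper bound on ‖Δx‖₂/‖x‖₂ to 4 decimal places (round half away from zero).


0.5806

AᵀA = [99871296064/2975593401 -31698338560/991864467; -31698338560/991864467 10065356800/330621489]; tr = 226467904/3538161, det = 1638400/3538161
eigenvalues of AᵀA: λ = (tr ± √(tr²−4·det))/2 = 64, 25600/3538161
κ_2(A) = √(λ_max/λ_min) = √(64 / (25600/3538161)) = 94.0500
worst-case relative error ≤ 94.0500 × 1/162 = 0.5806


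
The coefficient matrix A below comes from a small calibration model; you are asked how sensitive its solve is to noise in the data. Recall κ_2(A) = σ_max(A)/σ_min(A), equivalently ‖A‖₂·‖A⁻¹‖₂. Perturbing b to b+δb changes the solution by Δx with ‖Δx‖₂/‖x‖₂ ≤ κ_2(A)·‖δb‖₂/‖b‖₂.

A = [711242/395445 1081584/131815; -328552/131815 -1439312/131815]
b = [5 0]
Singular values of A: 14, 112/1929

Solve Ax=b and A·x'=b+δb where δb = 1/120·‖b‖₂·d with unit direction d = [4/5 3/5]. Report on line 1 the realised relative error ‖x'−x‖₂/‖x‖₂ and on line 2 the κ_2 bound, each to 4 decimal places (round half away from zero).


0.0104
2.0094

σ_max = 14, σ_min = 112/1929
κ = σ_max/σ_min = 14/(112/1929) = 241.1250
κ_2(A)·‖δb‖/‖b‖ = 2.0094
solve Ax = b  →  x = [-67.1655 15.3319]
2-norm of b is 5.0000; of x, 68.8932
with δb = [0.0333 0.0250], A·Δx = δb → ‖Δx‖ = 0.7176
realised ‖Δx‖/‖x‖ = 0.0104
so the bound overstates the realised error by a factor of ≈ 192.9009 (computed from the unrounded values)


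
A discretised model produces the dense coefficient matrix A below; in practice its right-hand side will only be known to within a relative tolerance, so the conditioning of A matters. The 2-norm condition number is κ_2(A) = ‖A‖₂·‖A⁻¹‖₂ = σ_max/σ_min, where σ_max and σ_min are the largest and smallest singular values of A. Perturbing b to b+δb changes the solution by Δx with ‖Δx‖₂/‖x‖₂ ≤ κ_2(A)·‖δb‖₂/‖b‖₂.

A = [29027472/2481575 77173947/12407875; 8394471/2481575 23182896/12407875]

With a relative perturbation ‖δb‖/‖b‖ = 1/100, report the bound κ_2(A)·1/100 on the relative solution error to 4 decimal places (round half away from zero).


form AᵀA = [85935178737/579596657 229155080832/2897983285; 229155080832/2897983285 611130801177/14489916425] with trace 162324133506/852348025 and determinant 22667121/34093921
solving λ² − 162324133506/852348025·λ + 22667121/34093921 = 0 gives λ = 4761/25, 119025/34093921
σ_max=√(4761/25)=(69/5), σ_min=√(119025/34093921)=(345/5839) → κ = 233.5600
worst-case relative error ≤ 233.5600 × 1/100 = 2.3356

2.3356


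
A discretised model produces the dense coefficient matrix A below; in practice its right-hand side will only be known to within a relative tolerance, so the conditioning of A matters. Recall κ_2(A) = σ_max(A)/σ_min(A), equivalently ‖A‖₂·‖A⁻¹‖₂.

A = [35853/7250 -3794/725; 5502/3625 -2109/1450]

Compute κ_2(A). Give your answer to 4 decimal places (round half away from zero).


form AᵀA = [2250441/84100 -118104/4205; -118104/4205 99241/3364] with trace 2813/50 and determinant 9/16
λ_max, λ_min = (2813/50 ± √1976836/625)/2 = 225/4, 1/100
κ = σ_max/σ_min = (15/2)/(1/10) = 75.0000

75.0000


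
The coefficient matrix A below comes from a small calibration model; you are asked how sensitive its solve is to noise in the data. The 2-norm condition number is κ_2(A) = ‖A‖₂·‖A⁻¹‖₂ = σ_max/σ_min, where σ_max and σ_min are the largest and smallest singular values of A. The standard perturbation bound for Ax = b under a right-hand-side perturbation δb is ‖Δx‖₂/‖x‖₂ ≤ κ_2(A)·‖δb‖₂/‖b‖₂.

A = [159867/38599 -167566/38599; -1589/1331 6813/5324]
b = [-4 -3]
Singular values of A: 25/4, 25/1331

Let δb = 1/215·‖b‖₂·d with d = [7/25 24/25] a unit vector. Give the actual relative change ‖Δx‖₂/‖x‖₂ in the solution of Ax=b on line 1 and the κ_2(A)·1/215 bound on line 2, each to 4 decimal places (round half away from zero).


from the listed singular values, σ₁ = 25/4, σ_n = 25/1331
condition number: (25/4) ÷ (25/1331) = 332.7500
worst-case relative error ≤ 332.7500 × 1/215 = 1.5477
solve Ax = b  →  x = [-154.5434 -146.5214]
‖b‖ = 5.0000, ‖x‖ = 212.9605
Δx = A⁻¹·δb where δb = 1/215·5.0000·d; ‖Δx‖ = 1.2381
dividing the unrounded norms, ‖Δx‖/‖x‖ = 0.0058
realised/bound (from unrounded values) ≈ 0.0038

0.0058
1.5477


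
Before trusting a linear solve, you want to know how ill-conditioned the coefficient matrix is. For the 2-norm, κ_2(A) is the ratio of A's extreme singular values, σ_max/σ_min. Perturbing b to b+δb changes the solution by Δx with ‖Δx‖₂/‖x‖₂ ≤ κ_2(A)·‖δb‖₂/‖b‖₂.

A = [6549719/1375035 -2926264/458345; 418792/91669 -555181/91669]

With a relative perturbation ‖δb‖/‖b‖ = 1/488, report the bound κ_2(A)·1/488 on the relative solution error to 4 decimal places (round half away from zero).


0.7773

form AᵀA = [97932027721/2248182225 -43524505376/749394075; -43524505376/749394075 19344434681/249798025] with trace 10881277594/89927289 and determinant 9150625/89927289
λ_max, λ_min = (10881277594/89927289 ± √118398910514090806336/8086917306889521)/2 = 121, 75625/89927289
so κ_2 = √(121 / (75625/89927289)) = 379.3200
bound on ‖Δx‖/‖x‖: κ·ε = 379.3200·1/488 = 0.7773


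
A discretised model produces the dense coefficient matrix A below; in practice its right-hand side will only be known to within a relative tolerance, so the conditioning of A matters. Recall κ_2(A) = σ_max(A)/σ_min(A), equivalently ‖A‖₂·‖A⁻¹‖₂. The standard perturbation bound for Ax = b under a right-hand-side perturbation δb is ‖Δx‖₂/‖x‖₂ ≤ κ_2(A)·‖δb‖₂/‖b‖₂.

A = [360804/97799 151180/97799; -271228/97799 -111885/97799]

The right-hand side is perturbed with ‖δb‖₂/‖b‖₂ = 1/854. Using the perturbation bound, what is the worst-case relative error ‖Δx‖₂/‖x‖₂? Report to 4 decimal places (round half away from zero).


0.4405

form AᵀA = [203744154400/9564644401 84892693500/9564644401; 84892693500/9564644401 35373645625/9564644401] with trace 1414898225/56595529 and determinant 250000/56595529
solving λ² − 1414898225/56595529·λ + 250000/56595529 = 0 gives λ = 25, 10000/56595529
κ = σ_max/σ_min = 5/(100/7523) = 376.1500
κ_2(A)·‖δb‖/‖b‖ = 0.4405


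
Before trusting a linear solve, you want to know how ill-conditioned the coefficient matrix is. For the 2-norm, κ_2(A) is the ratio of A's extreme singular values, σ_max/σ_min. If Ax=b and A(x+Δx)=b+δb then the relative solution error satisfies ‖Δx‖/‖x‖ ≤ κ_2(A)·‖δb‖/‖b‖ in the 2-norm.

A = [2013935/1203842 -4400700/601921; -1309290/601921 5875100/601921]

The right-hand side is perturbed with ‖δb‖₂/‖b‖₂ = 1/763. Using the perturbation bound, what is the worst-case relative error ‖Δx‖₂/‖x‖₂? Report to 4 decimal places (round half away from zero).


0.4810

M = AᵀA = [10912895400625/1449235560964 -12123571556250/362308890241; -12123571556250/362308890241 53882960500000/362308890241]. tr(M)=134708350625/862127044, det(M)=39062500/215531761
λ_max, λ_min = (134708350625/862127044 ± √18145800898705437890625/743263039996177936)/2 = 625/4, 250000/215531761
σ_max=√(625/4)=(25/2), σ_min=√(250000/215531761)=(500/14681) → κ = 367.0250
κ_2(A)·‖δb‖/‖b‖ = 0.4810


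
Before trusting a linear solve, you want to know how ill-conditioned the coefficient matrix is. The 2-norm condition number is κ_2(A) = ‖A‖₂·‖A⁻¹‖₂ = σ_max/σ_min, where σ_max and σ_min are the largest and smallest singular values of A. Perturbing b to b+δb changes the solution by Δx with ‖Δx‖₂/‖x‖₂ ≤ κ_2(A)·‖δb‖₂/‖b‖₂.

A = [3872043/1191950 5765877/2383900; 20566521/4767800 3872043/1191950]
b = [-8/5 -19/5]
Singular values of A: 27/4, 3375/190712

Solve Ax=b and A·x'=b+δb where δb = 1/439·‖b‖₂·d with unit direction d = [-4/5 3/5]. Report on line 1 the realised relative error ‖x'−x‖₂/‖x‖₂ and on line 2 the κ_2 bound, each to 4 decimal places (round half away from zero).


0.0094
0.8688

largest singular value 27/4, smallest 3375/190712
κ_2(A) = (27/4) / (3375/190712) = 381.4240
κ_2(A)·‖δb‖/‖b‖ = 0.8688
solve Ax = b  →  x = [33.4303 -45.5614]
‖b‖ = 4.1231, ‖x‖ = 56.5104
with δb = [-0.0075 0.0056], A·Δx = δb → ‖Δx‖ = 0.5307
dividing the unrounded norms, ‖Δx‖/‖x‖ = 0.0094
tightness: 0.0094 against a bound of 0.8688 (unrounded ratio ≈ 0.0108)


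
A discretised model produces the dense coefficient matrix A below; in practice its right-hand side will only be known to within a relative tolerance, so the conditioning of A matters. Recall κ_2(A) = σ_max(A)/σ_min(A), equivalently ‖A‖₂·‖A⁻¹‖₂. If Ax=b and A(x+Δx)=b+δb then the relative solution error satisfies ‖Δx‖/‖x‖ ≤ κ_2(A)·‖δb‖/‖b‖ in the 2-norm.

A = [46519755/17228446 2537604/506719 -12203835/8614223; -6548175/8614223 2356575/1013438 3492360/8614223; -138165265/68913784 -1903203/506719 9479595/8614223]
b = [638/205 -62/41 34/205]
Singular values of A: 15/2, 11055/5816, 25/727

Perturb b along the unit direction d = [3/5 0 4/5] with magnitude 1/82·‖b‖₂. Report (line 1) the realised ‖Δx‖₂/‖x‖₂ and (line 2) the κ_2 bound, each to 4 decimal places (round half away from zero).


0.0211
2.6598

σ_max = 15/2, σ_min = 25/727
κ_2(A) = (15/2) / (25/727) = 218.1000
κ_2(A)·‖δb‖/‖b‖ = 2.6598
solve Ax = b  →  x = [28.2993 -0.2599 50.8217]
‖b‖₂ = 3.4641 and ‖x‖₂ = 58.1701
δb = ε·‖b‖·d = [0.0253 0.0000 0.0338]; solving A·Δx = δb gives ‖Δx‖ = 1.2285
dividing the unrounded norms, ‖Δx‖/‖x‖ = 0.0211
so the bound overstates the realised error by a factor of ≈ 125.9420 (computed from the unrounded values)


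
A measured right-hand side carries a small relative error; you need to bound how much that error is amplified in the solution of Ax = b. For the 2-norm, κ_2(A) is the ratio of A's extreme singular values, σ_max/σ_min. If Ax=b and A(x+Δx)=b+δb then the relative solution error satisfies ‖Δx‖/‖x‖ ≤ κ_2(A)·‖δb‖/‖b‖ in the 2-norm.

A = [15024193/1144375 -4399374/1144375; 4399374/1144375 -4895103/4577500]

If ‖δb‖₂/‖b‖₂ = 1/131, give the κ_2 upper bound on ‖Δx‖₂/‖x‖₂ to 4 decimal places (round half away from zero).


AᵀA = [392129387029/2095350625 -228738852069/4190701250; -228738852069/4190701250 533814238161/33525610000]; tr = 10892615089/53640976, det = 29322225/53640976
solving λ² − 10892615089/53640976·λ + 29322225/53640976 = 0 gives λ = 3249/16, 9025/3352561
κ_2(A) = √(λ_max/λ_min) = √((3249/16) / (9025/3352561)) = 274.6500
perturbation bound = 274.6500·1/131 = 2.0966

2.0966


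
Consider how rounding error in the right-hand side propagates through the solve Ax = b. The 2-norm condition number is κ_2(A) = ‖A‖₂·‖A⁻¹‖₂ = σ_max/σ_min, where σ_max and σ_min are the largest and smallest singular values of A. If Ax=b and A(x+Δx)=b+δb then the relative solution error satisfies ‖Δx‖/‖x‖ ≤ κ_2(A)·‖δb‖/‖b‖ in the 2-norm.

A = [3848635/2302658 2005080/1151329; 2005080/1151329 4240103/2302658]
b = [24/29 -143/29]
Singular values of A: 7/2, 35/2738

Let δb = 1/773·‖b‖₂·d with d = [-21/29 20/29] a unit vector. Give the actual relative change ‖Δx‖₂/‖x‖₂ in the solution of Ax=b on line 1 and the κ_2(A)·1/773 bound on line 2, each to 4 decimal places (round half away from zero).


0.0016
0.3542

from the listed singular values, σ₁ = 7/2, σ_n = 35/2738
condition number: (7/2) ÷ (35/2738) = 273.8000
perturbation bound = 273.8000·1/773 = 0.3542
solve Ax = b  →  x = [226.0020 -216.4236]
‖b‖₂ = 5.0000 and ‖x‖₂ = 312.9155
Δx = A⁻¹·δb where δb = 1/773·5.0000·d; ‖Δx‖ = 0.5060
relative error = 0.0016
tightness: 0.0016 against a bound of 0.3542 (unrounded ratio ≈ 0.0046)


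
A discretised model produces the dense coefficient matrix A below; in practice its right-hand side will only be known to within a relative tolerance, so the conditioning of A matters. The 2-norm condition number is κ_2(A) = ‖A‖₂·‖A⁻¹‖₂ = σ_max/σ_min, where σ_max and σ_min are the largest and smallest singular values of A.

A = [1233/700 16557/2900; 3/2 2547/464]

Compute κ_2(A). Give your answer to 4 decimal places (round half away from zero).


61.6000

form AᵀA = [2622789/490000 2560653/140000; 2560653/140000 10036449/160000] with trace 854001/12544 and determinant 245025/200704
solving λ² − 854001/12544·λ + 245025/200704 = 0 gives λ = 1089/16, 225/12544
so κ_2 = √((1089/16) / (225/12544)) = 61.6000


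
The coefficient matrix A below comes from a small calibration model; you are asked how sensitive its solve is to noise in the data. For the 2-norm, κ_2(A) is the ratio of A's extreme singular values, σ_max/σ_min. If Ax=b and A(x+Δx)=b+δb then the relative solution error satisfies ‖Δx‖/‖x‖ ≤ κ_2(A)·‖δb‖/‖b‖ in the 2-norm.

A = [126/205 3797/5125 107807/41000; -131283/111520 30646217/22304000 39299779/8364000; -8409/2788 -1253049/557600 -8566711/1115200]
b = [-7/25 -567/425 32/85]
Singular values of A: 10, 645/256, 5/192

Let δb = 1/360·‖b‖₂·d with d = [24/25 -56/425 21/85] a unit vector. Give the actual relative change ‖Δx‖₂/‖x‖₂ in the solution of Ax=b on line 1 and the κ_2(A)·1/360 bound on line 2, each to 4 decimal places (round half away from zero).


0.3686
1.0667

largest singular value 10, smallest 5/192
κ_2(A) = 10 / (5/192) = 384.0000
perturbation bound = 384.0000·1/360 = 1.0667
solve Ax = b  →  x = [0.3653 -0.0517 -0.1773]
2-norm of b is 1.4142; of x, 0.4093
δb = ε·‖b‖·d = [0.0038 -0.0005 0.0010]; solving A·Δx = δb gives ‖Δx‖ = 0.1508
relative error = 0.3686
so the bound overstates the realised error by a factor of ≈ 2.8942 (computed from the unrounded values)


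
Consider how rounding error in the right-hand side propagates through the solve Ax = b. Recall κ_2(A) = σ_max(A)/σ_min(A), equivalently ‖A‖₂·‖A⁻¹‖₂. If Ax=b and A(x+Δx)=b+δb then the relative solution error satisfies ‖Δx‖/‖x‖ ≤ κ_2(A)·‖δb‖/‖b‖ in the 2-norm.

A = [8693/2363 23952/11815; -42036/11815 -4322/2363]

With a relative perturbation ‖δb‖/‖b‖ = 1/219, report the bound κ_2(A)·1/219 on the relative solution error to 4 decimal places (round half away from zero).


AᵀA = [3656231521/139594225 389894328/27918845; 389894328/27918845 1040690404/139594225]; tr = 650093/19321, det = 2829124/12075625
λ_max, λ_min = (650093/19321 ± √263919421886409/233313150625)/2 = 841/25, 3364/483025
so κ_2 = √((841/25) / (3364/483025)) = 69.5000
worst-case relative error ≤ 69.5000 × 1/219 = 0.3174

0.3174


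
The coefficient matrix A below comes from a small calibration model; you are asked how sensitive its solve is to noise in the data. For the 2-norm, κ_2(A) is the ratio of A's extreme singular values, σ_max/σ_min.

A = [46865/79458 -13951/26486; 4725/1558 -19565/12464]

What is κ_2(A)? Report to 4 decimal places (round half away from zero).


18.2400

form AᵀA = [17925425/1877922 -50791195/10015584; -50791195/10015584 73219769/26708224] with trace 10219489/831744 and determinant 1500625/3326976
char-poly roots: 49/4 and 30625/831744
κ = σ_max/σ_min = (7/2)/(175/912) = 18.2400


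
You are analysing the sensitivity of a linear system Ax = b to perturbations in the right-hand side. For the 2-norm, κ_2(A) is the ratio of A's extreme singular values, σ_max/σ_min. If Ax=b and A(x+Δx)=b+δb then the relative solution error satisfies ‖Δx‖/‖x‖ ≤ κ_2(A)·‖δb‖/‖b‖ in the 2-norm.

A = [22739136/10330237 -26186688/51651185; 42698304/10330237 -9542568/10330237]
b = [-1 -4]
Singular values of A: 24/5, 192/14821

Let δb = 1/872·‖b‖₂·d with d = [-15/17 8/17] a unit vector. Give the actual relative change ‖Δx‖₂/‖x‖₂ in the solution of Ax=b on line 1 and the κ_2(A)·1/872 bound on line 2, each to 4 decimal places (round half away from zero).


largest singular value 24/5, smallest 192/14821
κ = σ_max/σ_min = (24/5)/(192/14821) = 370.5250
perturbation bound = 370.5250·1/872 = 0.4249
solve Ax = b  →  x = [-17.7577 -75.1270]
‖b‖ = 4.1231, ‖x‖ = 77.1972
re-solving with b+δb shifts x by Δx of norm 0.3650
realised ‖Δx‖/‖x‖ = 0.0047
tightness: 0.0047 against a bound of 0.4249 (unrounded ratio ≈ 0.0111)

0.0047
0.4249


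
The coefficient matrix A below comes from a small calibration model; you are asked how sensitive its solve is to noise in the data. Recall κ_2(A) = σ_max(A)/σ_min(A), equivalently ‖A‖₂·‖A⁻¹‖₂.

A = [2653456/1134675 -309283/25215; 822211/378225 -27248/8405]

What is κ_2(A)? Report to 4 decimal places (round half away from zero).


8.8560

form AᵀA = [21000171361/2059979769 -8178410240/228886641; -8178410240/228886641 4093522225/25431849] with trace 209741506/1225449 and determinant 446265625/1225449
λ_max, λ_min = (209741506/1225449 ± √41803996283585536/1501725251601)/2 = 169, 2640625/1225449
κ_2(A) = √(λ_max/λ_min) = √(169 / (2640625/1225449)) = 8.8560


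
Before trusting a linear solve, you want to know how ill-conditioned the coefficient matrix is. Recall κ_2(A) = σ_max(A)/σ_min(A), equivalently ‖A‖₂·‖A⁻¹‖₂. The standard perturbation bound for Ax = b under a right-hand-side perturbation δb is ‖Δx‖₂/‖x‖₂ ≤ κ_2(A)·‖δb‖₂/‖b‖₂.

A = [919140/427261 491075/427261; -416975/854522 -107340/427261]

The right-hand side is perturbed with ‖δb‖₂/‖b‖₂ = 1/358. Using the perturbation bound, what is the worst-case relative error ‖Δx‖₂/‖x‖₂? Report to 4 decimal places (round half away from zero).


0.8561

AᵀA = [2113707025/434388964 281823750/108597241; 281823750/108597241 150313225/108597241]; tr = 9394325/1503076, det = 625/1503076
λ_max, λ_min = (9394325/1503076 ± √88249584515625/2259237461776)/2 = 25/4, 25/375769
κ_2(A) = √(λ_max/λ_min) = √((25/4) / (25/375769)) = 306.5000
worst-case relative error ≤ 306.5000 × 1/358 = 0.8561


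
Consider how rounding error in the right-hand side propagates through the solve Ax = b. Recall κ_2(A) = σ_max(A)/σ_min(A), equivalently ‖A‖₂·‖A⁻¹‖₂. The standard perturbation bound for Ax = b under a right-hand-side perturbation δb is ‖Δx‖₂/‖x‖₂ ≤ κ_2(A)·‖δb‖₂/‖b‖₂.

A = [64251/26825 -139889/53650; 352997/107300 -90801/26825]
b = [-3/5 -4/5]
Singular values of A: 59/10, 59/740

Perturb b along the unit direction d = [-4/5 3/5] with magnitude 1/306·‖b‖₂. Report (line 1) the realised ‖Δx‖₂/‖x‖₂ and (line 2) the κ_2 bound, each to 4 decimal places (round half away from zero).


σ_max = 59/10, σ_min = 59/740
κ_2(A) = (59/10) / (59/740) = 74.0000
bound on ‖Δx‖/‖x‖: κ·ε = 74.0000·1/306 = 0.2418
solve Ax = b  →  x = [-0.1169 0.1227]
2-norm of b is 1.0000; of x, 0.1695
with δb = [-0.0026 0.0020], A·Δx = δb → ‖Δx‖ = 0.0410
dividing the unrounded norms, ‖Δx‖/‖x‖ = 0.2418
tightness: 0.2418 against a bound of 0.2418; the bound is attained (ratio 1)

0.2418
0.2418


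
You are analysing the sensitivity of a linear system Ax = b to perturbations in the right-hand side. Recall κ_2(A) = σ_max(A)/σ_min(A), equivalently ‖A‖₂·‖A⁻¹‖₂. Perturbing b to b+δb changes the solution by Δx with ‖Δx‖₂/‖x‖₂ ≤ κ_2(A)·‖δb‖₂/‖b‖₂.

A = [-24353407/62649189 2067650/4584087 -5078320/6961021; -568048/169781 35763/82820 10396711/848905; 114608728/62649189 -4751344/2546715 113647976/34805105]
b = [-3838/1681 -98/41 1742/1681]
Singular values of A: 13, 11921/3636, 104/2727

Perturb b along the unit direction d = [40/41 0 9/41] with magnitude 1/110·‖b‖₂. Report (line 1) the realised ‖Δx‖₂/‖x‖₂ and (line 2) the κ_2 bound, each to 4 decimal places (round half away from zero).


σ_max = 13, σ_min = 104/2727
κ_2(A) = 13 / (104/2727) = 340.8750
worst-case relative error ≤ 340.8750 × 1/110 = 3.0989
solve Ax = b  →  x = [-30.1881 -42.3199 -6.9500]
‖b‖ = 3.4641, ‖x‖ = 52.4461
with δb = [0.0307 0.0000 0.0069], A·Δx = δb → ‖Δx‖ = 0.8258
realised ‖Δx‖/‖x‖ = 0.0157
tightness: 0.0157 against a bound of 3.0989 (unrounded ratio ≈ 0.0051)

0.0157
3.0989


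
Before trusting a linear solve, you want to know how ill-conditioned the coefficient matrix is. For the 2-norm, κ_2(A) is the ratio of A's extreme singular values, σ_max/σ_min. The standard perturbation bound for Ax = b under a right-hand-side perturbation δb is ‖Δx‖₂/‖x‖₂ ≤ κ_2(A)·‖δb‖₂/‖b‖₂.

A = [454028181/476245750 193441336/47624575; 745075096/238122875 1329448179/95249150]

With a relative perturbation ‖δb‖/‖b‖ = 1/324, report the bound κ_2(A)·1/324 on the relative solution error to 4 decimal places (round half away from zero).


1.1472

M = AᵀA = [3882702694175689/362896023028900 862693238007792/18144801151445; 862693238007792/18144801151445 3067377060064441/14515840921156]. tr(M)=23964047946397/107940518450, det(M)=12322110025/34540965904
char-poly roots: 22201/100 and 13875625/8635241476
κ_2(A) = √(λ_max/λ_min) = √((22201/100) / (13875625/8635241476)) = 371.7040
bound on ‖Δx‖/‖x‖: κ·ε = 371.7040·1/324 = 1.1472


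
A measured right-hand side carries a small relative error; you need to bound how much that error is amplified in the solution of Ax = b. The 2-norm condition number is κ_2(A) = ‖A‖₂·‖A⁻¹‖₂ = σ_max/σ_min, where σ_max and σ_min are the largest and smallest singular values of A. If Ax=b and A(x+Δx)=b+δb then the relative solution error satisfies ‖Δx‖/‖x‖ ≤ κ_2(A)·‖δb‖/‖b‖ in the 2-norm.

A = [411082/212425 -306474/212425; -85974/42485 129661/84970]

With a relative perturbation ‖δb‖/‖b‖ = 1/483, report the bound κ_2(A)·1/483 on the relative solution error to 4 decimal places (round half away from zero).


0.7583

form AᵀA = [420661864/53655625 -315492723/53655625; -315492723/53655625 946497769/214622500] with trace 105165809/8584900 and determinant 2401/2146225
λ_max, λ_min = (105165809/8584900 ± √11059517585106081/73700508010000)/2 = 49/4, 196/2146225
so κ_2 = √((49/4) / (196/2146225)) = 366.2500
bound on ‖Δx‖/‖x‖: κ·ε = 366.2500·1/483 = 0.7583


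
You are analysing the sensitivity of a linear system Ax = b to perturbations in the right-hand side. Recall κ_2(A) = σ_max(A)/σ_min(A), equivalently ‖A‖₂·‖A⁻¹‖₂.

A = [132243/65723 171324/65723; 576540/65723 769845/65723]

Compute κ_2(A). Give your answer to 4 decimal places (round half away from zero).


form AᵀA = [208141929/2569609 277515072/2569609; 277515072/2569609 370025721/2569609] with trace 578167650/2569609 and determinant 1265625/2569609
λ_max, λ_min = (578167650/2569609 ± √334264822860960000/6602890412881)/2 = 225, 5625/2569609
σ_max=√225=15, σ_min=√(5625/2569609)=(75/1603) → κ = 320.6000

320.6000


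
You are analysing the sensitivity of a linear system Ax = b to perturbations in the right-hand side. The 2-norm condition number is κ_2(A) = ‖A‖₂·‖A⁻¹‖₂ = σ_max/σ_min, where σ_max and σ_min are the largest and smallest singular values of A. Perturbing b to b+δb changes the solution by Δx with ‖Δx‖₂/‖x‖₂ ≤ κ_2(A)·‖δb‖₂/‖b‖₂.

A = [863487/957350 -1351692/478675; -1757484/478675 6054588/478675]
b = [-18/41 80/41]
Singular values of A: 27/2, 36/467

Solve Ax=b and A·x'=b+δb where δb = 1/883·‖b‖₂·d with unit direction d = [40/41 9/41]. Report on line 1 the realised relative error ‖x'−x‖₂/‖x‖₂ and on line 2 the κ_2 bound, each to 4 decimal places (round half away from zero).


0.1983
0.1983

σ_max = 27/2, σ_min = 36/467
κ_2(A) = (27/2) / (36/467) = 175.1250
κ_2(A)·‖δb‖/‖b‖ = 0.1983
solve Ax = b  →  x = [-0.0415 0.1422]
‖b‖ = 2.0000, ‖x‖ = 0.1481
Δx = A⁻¹·δb where δb = 1/883·2.0000·d; ‖Δx‖ = 0.0294
relative error = 0.1983
so the bound is sharp here: realised error equals the bound


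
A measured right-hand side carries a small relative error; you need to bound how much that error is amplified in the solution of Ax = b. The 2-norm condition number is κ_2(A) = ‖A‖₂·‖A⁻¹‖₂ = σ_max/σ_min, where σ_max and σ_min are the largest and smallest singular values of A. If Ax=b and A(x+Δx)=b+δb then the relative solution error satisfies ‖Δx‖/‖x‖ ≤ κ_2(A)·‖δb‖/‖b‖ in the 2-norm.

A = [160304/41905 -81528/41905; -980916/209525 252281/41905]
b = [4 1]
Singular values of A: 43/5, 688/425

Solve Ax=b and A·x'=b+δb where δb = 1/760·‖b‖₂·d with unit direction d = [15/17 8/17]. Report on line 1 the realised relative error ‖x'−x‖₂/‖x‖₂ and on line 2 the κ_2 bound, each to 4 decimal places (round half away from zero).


from the listed singular values, σ₁ = 43/5, σ_n = 688/425
κ = σ_max/σ_min = (43/5)/(688/425) = 5.3125
κ_2(A)·‖δb‖/‖b‖ = 0.0070
solve Ax = b  →  x = [1.8695 1.6199]
‖b‖₂ = 4.1231 and ‖x‖₂ = 2.4737
δb = ε·‖b‖·d = [0.0048 0.0026]; solving A·Δx = δb gives ‖Δx‖ = 0.0034
relative error = 0.0014
tightness: 0.0014 against a bound of 0.0070 (unrounded ratio ≈ 0.1938)

0.0014
0.0070


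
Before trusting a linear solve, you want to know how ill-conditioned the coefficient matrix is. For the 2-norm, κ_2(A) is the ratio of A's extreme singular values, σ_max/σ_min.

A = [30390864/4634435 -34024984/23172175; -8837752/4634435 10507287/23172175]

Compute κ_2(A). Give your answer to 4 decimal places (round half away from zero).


282.5875

M = AᵀA = [40068419003200/859119510769 -9015275664360/859119510769; -9015275664360/859119510769 2028964186081/859119510769]. tr(M)=25043059601/511076449, det(M)=15366400/511076449
solving λ² − 25043059601/511076449·λ + 15366400/511076449 = 0 gives λ = 49, 313600/511076449
κ = σ_max/σ_min = 7/(560/22607) = 282.5875


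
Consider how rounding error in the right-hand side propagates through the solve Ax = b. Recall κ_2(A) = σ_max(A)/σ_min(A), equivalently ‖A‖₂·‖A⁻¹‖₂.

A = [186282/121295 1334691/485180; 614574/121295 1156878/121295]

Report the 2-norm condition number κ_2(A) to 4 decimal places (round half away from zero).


178.3750

form AᵀA = [16496087400/588499081 61851549375/1176998162; 61851549375/1176998162 927810695025/9415985296] with trace 4123695825/32581264 and determinant 4100625/8145316
eigenvalues of AᵀA: λ = (tr ± √(tr²−4·det))/2 = 2025/16, 8100/2036329
so κ_2 = √((2025/16) / (8100/2036329)) = 178.3750


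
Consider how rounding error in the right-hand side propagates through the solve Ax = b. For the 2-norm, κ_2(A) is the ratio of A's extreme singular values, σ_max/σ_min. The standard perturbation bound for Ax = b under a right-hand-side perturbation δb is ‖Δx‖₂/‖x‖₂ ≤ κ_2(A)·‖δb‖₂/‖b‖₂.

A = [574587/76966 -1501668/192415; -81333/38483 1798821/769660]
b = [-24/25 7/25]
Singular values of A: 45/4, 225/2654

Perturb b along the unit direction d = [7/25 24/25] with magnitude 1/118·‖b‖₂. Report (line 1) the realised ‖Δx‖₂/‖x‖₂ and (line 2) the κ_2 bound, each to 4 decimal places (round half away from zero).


from the listed singular values, σ₁ = 45/4, σ_n = 225/2654
κ = σ_max/σ_min = (45/4)/(225/2654) = 132.7000
bound on ‖Δx‖/‖x‖: κ·ε = 132.7000·1/118 = 1.1246
solve Ax = b  →  x = [-0.0613 0.0644]
2-norm of b is 1.0000; of x, 0.0889
re-solving with b+δb shifts x by Δx of norm 0.1000
dividing the unrounded norms, ‖Δx‖/‖x‖ = 1.1246
so the bound is sharp here: realised error equals the bound

1.1246
1.1246


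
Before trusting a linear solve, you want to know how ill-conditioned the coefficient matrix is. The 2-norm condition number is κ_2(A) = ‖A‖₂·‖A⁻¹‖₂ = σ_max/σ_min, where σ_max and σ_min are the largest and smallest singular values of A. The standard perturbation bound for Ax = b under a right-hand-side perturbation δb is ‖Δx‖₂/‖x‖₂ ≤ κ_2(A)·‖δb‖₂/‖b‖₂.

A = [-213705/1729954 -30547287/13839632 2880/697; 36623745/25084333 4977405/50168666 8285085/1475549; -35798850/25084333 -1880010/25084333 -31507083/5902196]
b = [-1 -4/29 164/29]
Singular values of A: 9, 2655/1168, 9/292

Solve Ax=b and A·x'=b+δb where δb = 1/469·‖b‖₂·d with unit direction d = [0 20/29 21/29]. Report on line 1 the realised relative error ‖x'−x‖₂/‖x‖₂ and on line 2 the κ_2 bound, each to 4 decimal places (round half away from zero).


largest singular value 9, smallest 9/292
κ_2(A) = 9 / (9/292) = 292.0000
perturbation bound = 292.0000·1/469 = 0.6226
solve Ax = b  →  x = [-112.0100 59.2401 28.0542]
‖b‖ = 5.7446, ‖x‖ = 129.7793
δb = ε·‖b‖·d = [0.0000 0.0084 0.0089]; solving A·Δx = δb gives ‖Δx‖ = 0.3974
dividing the unrounded norms, ‖Δx‖/‖x‖ = 0.0031
so the bound overstates the realised error by a factor of ≈ 203.3251 (computed from the unrounded values)

0.0031
0.6226


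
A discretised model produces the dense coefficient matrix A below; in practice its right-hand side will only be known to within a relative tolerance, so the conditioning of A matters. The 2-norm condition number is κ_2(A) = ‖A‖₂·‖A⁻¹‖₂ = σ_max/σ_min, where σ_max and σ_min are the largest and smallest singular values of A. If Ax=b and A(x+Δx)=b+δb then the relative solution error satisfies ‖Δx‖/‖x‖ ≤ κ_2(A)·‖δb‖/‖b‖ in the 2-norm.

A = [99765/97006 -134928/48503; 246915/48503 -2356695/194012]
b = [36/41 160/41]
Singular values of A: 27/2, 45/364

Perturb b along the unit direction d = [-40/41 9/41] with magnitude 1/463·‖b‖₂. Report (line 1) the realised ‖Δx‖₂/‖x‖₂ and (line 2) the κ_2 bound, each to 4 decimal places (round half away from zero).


largest singular value 27/2, smallest 45/364
κ = σ_max/σ_min = (27/2)/(45/364) = 109.2000
bound on ‖Δx‖/‖x‖: κ·ε = 109.2000·1/463 = 0.2359
solve Ax = b  →  x = [0.1140 -0.2735]
2-norm of b is 4.0000; of x, 0.2963
δb = ε·‖b‖·d = [-0.0084 0.0019]; solving A·Δx = δb gives ‖Δx‖ = 0.0699
dividing the unrounded norms, ‖Δx‖/‖x‖ = 0.2359
tightness: 0.2359 against a bound of 0.2359; the bound is attained (ratio 1)

0.2359
0.2359


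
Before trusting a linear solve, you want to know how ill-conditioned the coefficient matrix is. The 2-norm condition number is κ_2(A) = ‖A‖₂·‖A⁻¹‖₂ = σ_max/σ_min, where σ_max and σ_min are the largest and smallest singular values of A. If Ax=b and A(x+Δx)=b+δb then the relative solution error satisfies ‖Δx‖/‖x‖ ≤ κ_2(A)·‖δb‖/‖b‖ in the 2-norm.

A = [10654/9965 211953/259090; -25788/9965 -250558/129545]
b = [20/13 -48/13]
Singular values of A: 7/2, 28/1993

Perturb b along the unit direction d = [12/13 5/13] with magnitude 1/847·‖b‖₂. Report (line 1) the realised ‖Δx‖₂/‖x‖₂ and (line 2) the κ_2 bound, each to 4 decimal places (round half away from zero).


largest singular value 7/2, smallest 28/1993
κ_2(A) = (7/2) / (28/1993) = 249.1250
perturbation bound = 249.1250·1/847 = 0.2941
solve Ax = b  →  x = [0.9143 0.6857]
‖b‖₂ = 4.0000 and ‖x‖₂ = 1.1429
re-solving with b+δb shifts x by Δx of norm 0.3361
dividing the unrounded norms, ‖Δx‖/‖x‖ = 0.2941
tightness: 0.2941 against a bound of 0.2941; the bound is attained (ratio 1)

0.2941
0.2941


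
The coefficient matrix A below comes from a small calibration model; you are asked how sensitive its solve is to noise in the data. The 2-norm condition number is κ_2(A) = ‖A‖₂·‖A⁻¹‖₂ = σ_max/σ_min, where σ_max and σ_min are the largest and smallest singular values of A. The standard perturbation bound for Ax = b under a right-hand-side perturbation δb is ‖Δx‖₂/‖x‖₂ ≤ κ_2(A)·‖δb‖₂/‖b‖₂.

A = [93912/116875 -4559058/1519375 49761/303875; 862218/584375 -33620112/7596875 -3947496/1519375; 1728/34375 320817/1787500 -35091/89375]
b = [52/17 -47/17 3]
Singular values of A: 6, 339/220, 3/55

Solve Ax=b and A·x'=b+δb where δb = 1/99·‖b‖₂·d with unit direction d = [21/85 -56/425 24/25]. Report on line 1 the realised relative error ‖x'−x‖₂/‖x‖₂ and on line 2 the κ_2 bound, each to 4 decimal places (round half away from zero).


0.0129
1.1111

σ_max = 6, σ_min = 3/55
condition number: 6 ÷ (3/55) = 110.0000
bound on ‖Δx‖/‖x‖: κ·ε = 110.0000·1/99 = 1.1111
solve Ax = b  →  x = [70.3533 18.3527 9.7561]
‖b‖ = 5.0990, ‖x‖ = 73.3594
δb = ε·‖b‖·d = [0.0127 -0.0068 0.0494]; solving A·Δx = δb gives ‖Δx‖ = 0.9443
realised ‖Δx‖/‖x‖ = 0.0129
so the bound overstates the realised error by a factor of ≈ 86.3217 (computed from the unrounded values)


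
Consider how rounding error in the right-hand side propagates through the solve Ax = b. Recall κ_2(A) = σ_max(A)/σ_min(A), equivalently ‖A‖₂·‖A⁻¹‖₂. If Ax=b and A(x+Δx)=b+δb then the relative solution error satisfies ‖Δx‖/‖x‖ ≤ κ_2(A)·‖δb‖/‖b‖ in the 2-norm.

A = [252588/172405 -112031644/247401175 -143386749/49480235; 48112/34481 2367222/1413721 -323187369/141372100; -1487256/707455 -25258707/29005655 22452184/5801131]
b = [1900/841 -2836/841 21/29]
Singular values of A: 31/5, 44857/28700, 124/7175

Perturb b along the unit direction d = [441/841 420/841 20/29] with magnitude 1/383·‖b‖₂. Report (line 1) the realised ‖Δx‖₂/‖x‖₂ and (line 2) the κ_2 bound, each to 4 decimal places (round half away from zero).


largest singular value 31/5, smallest 124/7175
κ = σ_max/σ_min = (31/5)/(124/7175) = 358.7500
κ_2(A)·‖δb‖/‖b‖ = 0.9367
solve Ax = b  →  x = [-0.0759 -2.5281 -0.4229]
‖b‖₂ = 4.1231 and ‖x‖₂ = 2.5643
δb = ε·‖b‖·d = [0.0056 0.0054 0.0074]; solving A·Δx = δb gives ‖Δx‖ = 0.6229
dividing the unrounded norms, ‖Δx‖/‖x‖ = 0.2429
tightness: 0.2429 against a bound of 0.9367 (unrounded ratio ≈ 0.2593)

0.2429
0.9367


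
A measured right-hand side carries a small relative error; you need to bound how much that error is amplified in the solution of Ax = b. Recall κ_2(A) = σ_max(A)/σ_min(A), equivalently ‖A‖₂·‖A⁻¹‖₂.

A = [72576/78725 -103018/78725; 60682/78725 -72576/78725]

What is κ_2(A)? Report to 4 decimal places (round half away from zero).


M = AᵀA = [357983236/247905025 -475227648/247905025; -475227648/247905025 635199364/247905025]. tr(M)=39727304/9916201, det(M)=250000/9916201
λ_max, λ_min = (39727304/9916201 ± √1568342482108416/98331042272401)/2 = 4, 62500/9916201
so κ_2 = √(4 / (62500/9916201)) = 25.1920

25.1920


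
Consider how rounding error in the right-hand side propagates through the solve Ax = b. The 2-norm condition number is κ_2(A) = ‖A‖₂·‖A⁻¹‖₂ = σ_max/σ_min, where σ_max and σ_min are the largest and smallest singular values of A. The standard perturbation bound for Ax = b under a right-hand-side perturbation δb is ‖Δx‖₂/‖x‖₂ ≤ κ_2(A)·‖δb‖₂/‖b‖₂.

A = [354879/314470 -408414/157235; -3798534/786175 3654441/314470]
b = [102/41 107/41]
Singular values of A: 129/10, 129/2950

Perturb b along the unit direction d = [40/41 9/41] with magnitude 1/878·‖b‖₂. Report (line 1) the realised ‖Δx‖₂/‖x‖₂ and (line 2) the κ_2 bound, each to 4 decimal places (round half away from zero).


0.0014
0.3360

largest singular value 129/10, smallest 129/2950
κ = σ_max/σ_min = (129/10)/(129/2950) = 295.0000
worst-case relative error ≤ 295.0000 × 1/878 = 0.3360
solve Ax = b  →  x = [63.2677 26.5295]
‖b‖₂ = 3.6056 and ‖x‖₂ = 68.6048
Δx = A⁻¹·δb where δb = 1/878·3.6056·d; ‖Δx‖ = 0.0939
relative error = 0.0014
so the bound overstates the realised error by a factor of ≈ 245.4555 (computed from the unrounded values)


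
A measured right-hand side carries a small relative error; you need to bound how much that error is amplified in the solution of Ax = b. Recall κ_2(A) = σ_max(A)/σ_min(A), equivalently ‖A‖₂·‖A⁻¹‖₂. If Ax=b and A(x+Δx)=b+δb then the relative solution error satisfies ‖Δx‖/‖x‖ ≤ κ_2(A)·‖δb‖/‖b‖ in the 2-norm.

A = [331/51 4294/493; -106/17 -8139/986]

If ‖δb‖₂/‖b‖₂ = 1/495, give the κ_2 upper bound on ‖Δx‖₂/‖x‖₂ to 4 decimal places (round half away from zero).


0.6182

AᵀA = [210685/2601 93635/867; 93635/867 166465/1156]; tr = 2340925/10404, det = 625/1156
λ_max, λ_min = (2340925/10404 ± √5479695765625/108243216)/2 = 225, 25/10404
κ_2(A) = √(λ_max/λ_min) = √(225 / (25/10404)) = 306.0000
perturbation bound = 306.0000·1/495 = 0.6182
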